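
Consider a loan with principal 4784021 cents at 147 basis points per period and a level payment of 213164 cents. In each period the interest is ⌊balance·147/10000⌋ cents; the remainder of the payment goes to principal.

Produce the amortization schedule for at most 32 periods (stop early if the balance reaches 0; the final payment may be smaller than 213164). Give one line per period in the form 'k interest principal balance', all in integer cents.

1 70325 142839 4641182
2 68225 144939 4496243
3 66094 147070 4349173
4 63932 149232 4199941
5 61739 151425 4048516
6 59513 153651 3894865
7 57254 155910 3738955
8 54962 158202 3580753
9 52637 160527 3420226
10 50277 162887 3257339
11 47882 165282 3092057
12 45453 167711 2924346
13 42987 170177 2754169
14 40486 172678 2581491
15 37947 175217 2406274
16 35372 177792 2228482
17 32758 180406 2048076
18 30106 183058 1865018
19 27415 185749 1679269
20 24685 188479 1490790
21 21914 191250 1299540
22 19103 194061 1105479
23 16250 196914 908565
24 13355 199809 708756
25 10418 202746 506010
26 7438 205726 300284
27 4414 208750 91534
28 1345 91534 0

1. interest=⌊4784021·147/10000⌋=70325; principal=213164-70325=142839; balance=4784021-142839=4641182
2. interest=⌊4641182·147/10000⌋=68225; principal=213164-68225=144939; balance=4641182-144939=4496243
3. interest=⌊4496243·147/10000⌋=66094; principal=213164-66094=147070; balance=4496243-147070=4349173
4. interest=⌊4349173·147/10000⌋=63932; principal=213164-63932=149232; balance=4349173-149232=4199941
5. interest=⌊4199941·147/10000⌋=61739; principal=213164-61739=151425; balance=4199941-151425=4048516
6. interest=⌊4048516·147/10000⌋=59513; principal=213164-59513=153651; balance=4048516-153651=3894865
7. interest=⌊3894865·147/10000⌋=57254; principal=213164-57254=155910; balance=3894865-155910=3738955
8. interest=⌊3738955·147/10000⌋=54962; principal=213164-54962=158202; balance=3738955-158202=3580753
9. interest=⌊3580753·147/10000⌋=52637; principal=213164-52637=160527; balance=3580753-160527=3420226
10. interest=⌊3420226·147/10000⌋=50277; principal=213164-50277=162887; balance=3420226-162887=3257339
11. interest=⌊3257339·147/10000⌋=47882; principal=213164-47882=165282; balance=3257339-165282=3092057
12. interest=⌊3092057·147/10000⌋=45453; principal=213164-45453=167711; balance=3092057-167711=2924346
13. interest=⌊2924346·147/10000⌋=42987; principal=213164-42987=170177; balance=2924346-170177=2754169
14. interest=⌊2754169·147/10000⌋=40486; principal=213164-40486=172678; balance=2754169-172678=2581491
15. interest=⌊2581491·147/10000⌋=37947; principal=213164-37947=175217; balance=2581491-175217=2406274
16. interest=⌊2406274·147/10000⌋=35372; principal=213164-35372=177792; balance=2406274-177792=2228482
17. interest=⌊2228482·147/10000⌋=32758; principal=213164-32758=180406; balance=2228482-180406=2048076
18. interest=⌊2048076·147/10000⌋=30106; principal=213164-30106=183058; balance=2048076-183058=1865018
19. interest=⌊1865018·147/10000⌋=27415; principal=213164-27415=185749; balance=1865018-185749=1679269
20. interest=⌊1679269·147/10000⌋=24685; principal=213164-24685=188479; balance=1679269-188479=1490790
21. interest=⌊1490790·147/10000⌋=21914; principal=213164-21914=191250; balance=1490790-191250=1299540
22. interest=⌊1299540·147/10000⌋=19103; principal=213164-19103=194061; balance=1299540-194061=1105479
23. interest=⌊1105479·147/10000⌋=16250; principal=213164-16250=196914; balance=1105479-196914=908565
24. interest=⌊908565·147/10000⌋=13355; principal=213164-13355=199809; balance=908565-199809=708756
25. interest=⌊708756·147/10000⌋=10418; principal=213164-10418=202746; balance=708756-202746=506010
26. interest=⌊506010·147/10000⌋=7438; principal=213164-7438=205726; balance=506010-205726=300284
27. interest=⌊300284·147/10000⌋=4414; principal=213164-4414=208750; balance=300284-208750=91534
28. interest=⌊91534·147/10000⌋=1345; principal=min(213164-1345,91534)=91534; balance=91534-91534=0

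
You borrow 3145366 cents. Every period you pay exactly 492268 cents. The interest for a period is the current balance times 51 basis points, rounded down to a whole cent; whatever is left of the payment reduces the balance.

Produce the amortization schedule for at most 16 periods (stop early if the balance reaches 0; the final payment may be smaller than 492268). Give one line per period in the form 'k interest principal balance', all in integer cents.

1 16041 476227 2669139
2 13612 478656 2190483
3 11171 481097 1709386
4 8717 483551 1225835
5 6251 486017 739818
6 3773 488495 251323
7 1281 251323 0

1. interest=⌊3145366·51/10000⌋=16041; principal=492268-16041=476227; balance=3145366-476227=2669139
2. interest=⌊2669139·51/10000⌋=13612; principal=492268-13612=478656; balance=2669139-478656=2190483
3. interest=⌊2190483·51/10000⌋=11171; principal=492268-11171=481097; balance=2190483-481097=1709386
4. interest=⌊1709386·51/10000⌋=8717; principal=492268-8717=483551; balance=1709386-483551=1225835
5. interest=⌊1225835·51/10000⌋=6251; principal=492268-6251=486017; balance=1225835-486017=739818
6. interest=⌊739818·51/10000⌋=3773; principal=492268-3773=488495; balance=739818-488495=251323
7. interest=⌊251323·51/10000⌋=1281; principal=min(492268-1281,251323)=251323; balance=251323-251323=0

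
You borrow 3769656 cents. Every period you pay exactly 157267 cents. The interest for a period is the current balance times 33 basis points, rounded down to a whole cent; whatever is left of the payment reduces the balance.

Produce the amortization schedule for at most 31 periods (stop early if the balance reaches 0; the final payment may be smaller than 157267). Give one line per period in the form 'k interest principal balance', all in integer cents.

1 12439 144828 3624828
2 11961 145306 3479522
3 11482 145785 3333737
4 11001 146266 3187471
5 10518 146749 3040722
6 10034 147233 2893489
7 9548 147719 2745770
8 9061 148206 2597564
9 8571 148696 2448868
10 8081 149186 2299682
11 7588 149679 2150003
12 7095 150172 1999831
13 6599 150668 1849163
14 6102 151165 1697998
15 5603 151664 1546334
16 5102 152165 1394169
17 4600 152667 1241502
18 4096 153171 1088331
19 3591 153676 934655
20 3084 154183 780472
21 2575 154692 625780
22 2065 155202 470578
23 1552 155715 314863
24 1039 156228 158635
25 523 156744 1891
26 6 1891 0

1. interest=⌊3769656·33/10000⌋=12439; principal=157267-12439=144828; balance=3769656-144828=3624828
2. interest=⌊3624828·33/10000⌋=11961; principal=157267-11961=145306; balance=3624828-145306=3479522
3. interest=⌊3479522·33/10000⌋=11482; principal=157267-11482=145785; balance=3479522-145785=3333737
4. interest=⌊3333737·33/10000⌋=11001; principal=157267-11001=146266; balance=3333737-146266=3187471
5. interest=⌊3187471·33/10000⌋=10518; principal=157267-10518=146749; balance=3187471-146749=3040722
6. interest=⌊3040722·33/10000⌋=10034; principal=157267-10034=147233; balance=3040722-147233=2893489
7. interest=⌊2893489·33/10000⌋=9548; principal=157267-9548=147719; balance=2893489-147719=2745770
8. interest=⌊2745770·33/10000⌋=9061; principal=157267-9061=148206; balance=2745770-148206=2597564
9. interest=⌊2597564·33/10000⌋=8571; principal=157267-8571=148696; balance=2597564-148696=2448868
10. interest=⌊2448868·33/10000⌋=8081; principal=157267-8081=149186; balance=2448868-149186=2299682
11. interest=⌊2299682·33/10000⌋=7588; principal=157267-7588=149679; balance=2299682-149679=2150003
12. interest=⌊2150003·33/10000⌋=7095; principal=157267-7095=150172; balance=2150003-150172=1999831
13. interest=⌊1999831·33/10000⌋=6599; principal=157267-6599=150668; balance=1999831-150668=1849163
14. interest=⌊1849163·33/10000⌋=6102; principal=157267-6102=151165; balance=1849163-151165=1697998
15. interest=⌊1697998·33/10000⌋=5603; principal=157267-5603=151664; balance=1697998-151664=1546334
16. interest=⌊1546334·33/10000⌋=5102; principal=157267-5102=152165; balance=1546334-152165=1394169
17. interest=⌊1394169·33/10000⌋=4600; principal=157267-4600=152667; balance=1394169-152667=1241502
18. interest=⌊1241502·33/10000⌋=4096; principal=157267-4096=153171; balance=1241502-153171=1088331
19. interest=⌊1088331·33/10000⌋=3591; principal=157267-3591=153676; balance=1088331-153676=934655
20. interest=⌊934655·33/10000⌋=3084; principal=157267-3084=154183; balance=934655-154183=780472
21. interest=⌊780472·33/10000⌋=2575; principal=157267-2575=154692; balance=780472-154692=625780
22. interest=⌊625780·33/10000⌋=2065; principal=157267-2065=155202; balance=625780-155202=470578
23. interest=⌊470578·33/10000⌋=1552; principal=157267-1552=155715; balance=470578-155715=314863
24. interest=⌊314863·33/10000⌋=1039; principal=157267-1039=156228; balance=314863-156228=158635
25. interest=⌊158635·33/10000⌋=523; principal=157267-523=156744; balance=158635-156744=1891
26. interest=⌊1891·33/10000⌋=6; principal=min(157267-6,1891)=1891; balance=1891-1891=0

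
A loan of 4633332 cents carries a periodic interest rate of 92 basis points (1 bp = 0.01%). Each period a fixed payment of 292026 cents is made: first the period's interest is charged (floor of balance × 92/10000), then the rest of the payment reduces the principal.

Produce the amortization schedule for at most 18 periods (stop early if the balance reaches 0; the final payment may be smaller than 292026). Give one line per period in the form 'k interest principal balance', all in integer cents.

1. interest=⌊4633332·92/10000⌋=42626; principal=292026-42626=249400; balance=4633332-249400=4383932
2. interest=⌊4383932·92/10000⌋=40332; principal=292026-40332=251694; balance=4383932-251694=4132238
3. interest=⌊4132238·92/10000⌋=38016; principal=292026-38016=254010; balance=4132238-254010=3878228
4. interest=⌊3878228·92/10000⌋=35679; principal=292026-35679=256347; balance=3878228-256347=3621881
5. interest=⌊3621881·92/10000⌋=33321; principal=292026-33321=258705; balance=3621881-258705=3363176
6. interest=⌊3363176·92/10000⌋=30941; principal=292026-30941=261085; balance=3363176-261085=3102091
7. interest=⌊3102091·92/10000⌋=28539; principal=292026-28539=263487; balance=3102091-263487=2838604
8. interest=⌊2838604·92/10000⌋=26115; principal=292026-26115=265911; balance=2838604-265911=2572693
9. interest=⌊2572693·92/10000⌋=23668; principal=292026-23668=268358; balance=2572693-268358=2304335
10. interest=⌊2304335·92/10000⌋=21199; principal=292026-21199=270827; balance=2304335-270827=2033508
11. interest=⌊2033508·92/10000⌋=18708; principal=292026-18708=273318; balance=2033508-273318=1760190
12. interest=⌊1760190·92/10000⌋=16193; principal=292026-16193=275833; balance=1760190-275833=1484357
13. interest=⌊1484357·92/10000⌋=13656; principal=292026-13656=278370; balance=1484357-278370=1205987
14. interest=⌊1205987·92/10000⌋=11095; principal=292026-11095=280931; balance=1205987-280931=925056
15. interest=⌊925056·92/10000⌋=8510; principal=292026-8510=283516; balance=925056-283516=641540
16. interest=⌊641540·92/10000⌋=5902; principal=292026-5902=286124; balance=641540-286124=355416
17. interest=⌊355416·92/10000⌋=3269; principal=292026-3269=288757; balance=355416-288757=66659
18. interest=⌊66659·92/10000⌋=613; principal=min(292026-613,66659)=66659; balance=66659-66659=0

1 42626 249400 4383932
2 40332 251694 4132238
3 38016 254010 3878228
4 35679 256347 3621881
5 33321 258705 3363176
6 30941 261085 3102091
7 28539 263487 2838604
8 26115 265911 2572693
9 23668 268358 2304335
10 21199 270827 2033508
11 18708 273318 1760190
12 16193 275833 1484357
13 13656 278370 1205987
14 11095 280931 925056
15 8510 283516 641540
16 5902 286124 355416
17 3269 288757 66659
18 613 66659 0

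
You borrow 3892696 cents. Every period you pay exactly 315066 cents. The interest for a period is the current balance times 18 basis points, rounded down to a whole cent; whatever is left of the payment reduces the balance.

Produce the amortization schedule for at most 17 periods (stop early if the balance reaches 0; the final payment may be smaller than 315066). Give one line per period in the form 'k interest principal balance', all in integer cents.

1. interest=⌊3892696·18/10000⌋=7006; principal=315066-7006=308060; balance=3892696-308060=3584636
2. interest=⌊3584636·18/10000⌋=6452; principal=315066-6452=308614; balance=3584636-308614=3276022
3. interest=⌊3276022·18/10000⌋=5896; principal=315066-5896=309170; balance=3276022-309170=2966852
4. interest=⌊2966852·18/10000⌋=5340; principal=315066-5340=309726; balance=2966852-309726=2657126
5. interest=⌊2657126·18/10000⌋=4782; principal=315066-4782=310284; balance=2657126-310284=2346842
6. interest=⌊2346842·18/10000⌋=4224; principal=315066-4224=310842; balance=2346842-310842=2036000
7. interest=⌊2036000·18/10000⌋=3664; principal=315066-3664=311402; balance=2036000-311402=1724598
8. interest=⌊1724598·18/10000⌋=3104; principal=315066-3104=311962; balance=1724598-311962=1412636
9. interest=⌊1412636·18/10000⌋=2542; principal=315066-2542=312524; balance=1412636-312524=1100112
10. interest=⌊1100112·18/10000⌋=1980; principal=315066-1980=313086; balance=1100112-313086=787026
11. interest=⌊787026·18/10000⌋=1416; principal=315066-1416=313650; balance=787026-313650=473376
12. interest=⌊473376·18/10000⌋=852; principal=315066-852=314214; balance=473376-314214=159162
13. interest=⌊159162·18/10000⌋=286; principal=min(315066-286,159162)=159162; balance=159162-159162=0

1 7006 308060 3584636
2 6452 308614 3276022
3 5896 309170 2966852
4 5340 309726 2657126
5 4782 310284 2346842
6 4224 310842 2036000
7 3664 311402 1724598
8 3104 311962 1412636
9 2542 312524 1100112
10 1980 313086 787026
11 1416 313650 473376
12 852 314214 159162
13 286 159162 0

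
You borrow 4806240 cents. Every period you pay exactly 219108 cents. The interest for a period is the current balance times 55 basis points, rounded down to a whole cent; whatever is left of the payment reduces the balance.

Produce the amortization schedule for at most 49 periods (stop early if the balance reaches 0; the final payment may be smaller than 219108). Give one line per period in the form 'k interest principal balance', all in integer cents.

1 26434 192674 4613566
2 25374 193734 4419832
3 24309 194799 4225033
4 23237 195871 4029162
5 22160 196948 3832214
6 21077 198031 3634183
7 19988 199120 3435063
8 18892 200216 3234847
9 17791 201317 3033530
10 16684 202424 2831106
11 15571 203537 2627569
12 14451 204657 2422912
13 13326 205782 2217130
14 12194 206914 2010216
15 11056 208052 1802164
16 9911 209197 1592967
17 8761 210347 1382620
18 7604 211504 1171116
19 6441 212667 958449
20 5271 213837 744612
21 4095 215013 529599
22 2912 216196 313403
23 1723 217385 96018
24 528 96018 0

1. interest=⌊4806240·55/10000⌋=26434; principal=219108-26434=192674; balance=4806240-192674=4613566
2. interest=⌊4613566·55/10000⌋=25374; principal=219108-25374=193734; balance=4613566-193734=4419832
3. interest=⌊4419832·55/10000⌋=24309; principal=219108-24309=194799; balance=4419832-194799=4225033
4. interest=⌊4225033·55/10000⌋=23237; principal=219108-23237=195871; balance=4225033-195871=4029162
5. interest=⌊4029162·55/10000⌋=22160; principal=219108-22160=196948; balance=4029162-196948=3832214
6. interest=⌊3832214·55/10000⌋=21077; principal=219108-21077=198031; balance=3832214-198031=3634183
7. interest=⌊3634183·55/10000⌋=19988; principal=219108-19988=199120; balance=3634183-199120=3435063
8. interest=⌊3435063·55/10000⌋=18892; principal=219108-18892=200216; balance=3435063-200216=3234847
9. interest=⌊3234847·55/10000⌋=17791; principal=219108-17791=201317; balance=3234847-201317=3033530
10. interest=⌊3033530·55/10000⌋=16684; principal=219108-16684=202424; balance=3033530-202424=2831106
11. interest=⌊2831106·55/10000⌋=15571; principal=219108-15571=203537; balance=2831106-203537=2627569
12. interest=⌊2627569·55/10000⌋=14451; principal=219108-14451=204657; balance=2627569-204657=2422912
13. interest=⌊2422912·55/10000⌋=13326; principal=219108-13326=205782; balance=2422912-205782=2217130
14. interest=⌊2217130·55/10000⌋=12194; principal=219108-12194=206914; balance=2217130-206914=2010216
15. interest=⌊2010216·55/10000⌋=11056; principal=219108-11056=208052; balance=2010216-208052=1802164
16. interest=⌊1802164·55/10000⌋=9911; principal=219108-9911=209197; balance=1802164-209197=1592967
17. interest=⌊1592967·55/10000⌋=8761; principal=219108-8761=210347; balance=1592967-210347=1382620
18. interest=⌊1382620·55/10000⌋=7604; principal=219108-7604=211504; balance=1382620-211504=1171116
19. interest=⌊1171116·55/10000⌋=6441; principal=219108-6441=212667; balance=1171116-212667=958449
20. interest=⌊958449·55/10000⌋=5271; principal=219108-5271=213837; balance=958449-213837=744612
21. interest=⌊744612·55/10000⌋=4095; principal=219108-4095=215013; balance=744612-215013=529599
22. interest=⌊529599·55/10000⌋=2912; principal=219108-2912=216196; balance=529599-216196=313403
23. interest=⌊313403·55/10000⌋=1723; principal=219108-1723=217385; balance=313403-217385=96018
24. interest=⌊96018·55/10000⌋=528; principal=min(219108-528,96018)=96018; balance=96018-96018=0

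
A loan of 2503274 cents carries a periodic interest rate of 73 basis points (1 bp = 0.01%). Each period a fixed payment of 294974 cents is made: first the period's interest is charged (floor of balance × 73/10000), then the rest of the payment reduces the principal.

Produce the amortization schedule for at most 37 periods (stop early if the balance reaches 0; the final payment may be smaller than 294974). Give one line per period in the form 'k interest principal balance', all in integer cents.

1 18273 276701 2226573
2 16253 278721 1947852
3 14219 280755 1667097
4 12169 282805 1384292
5 10105 284869 1099423
6 8025 286949 812474
7 5931 289043 523431
8 3821 291153 232278
9 1695 232278 0

1. interest=⌊2503274·73/10000⌋=18273; principal=294974-18273=276701; balance=2503274-276701=2226573
2. interest=⌊2226573·73/10000⌋=16253; principal=294974-16253=278721; balance=2226573-278721=1947852
3. interest=⌊1947852·73/10000⌋=14219; principal=294974-14219=280755; balance=1947852-280755=1667097
4. interest=⌊1667097·73/10000⌋=12169; principal=294974-12169=282805; balance=1667097-282805=1384292
5. interest=⌊1384292·73/10000⌋=10105; principal=294974-10105=284869; balance=1384292-284869=1099423
6. interest=⌊1099423·73/10000⌋=8025; principal=294974-8025=286949; balance=1099423-286949=812474
7. interest=⌊812474·73/10000⌋=5931; principal=294974-5931=289043; balance=812474-289043=523431
8. interest=⌊523431·73/10000⌋=3821; principal=294974-3821=291153; balance=523431-291153=232278
9. interest=⌊232278·73/10000⌋=1695; principal=min(294974-1695,232278)=232278; balance=232278-232278=0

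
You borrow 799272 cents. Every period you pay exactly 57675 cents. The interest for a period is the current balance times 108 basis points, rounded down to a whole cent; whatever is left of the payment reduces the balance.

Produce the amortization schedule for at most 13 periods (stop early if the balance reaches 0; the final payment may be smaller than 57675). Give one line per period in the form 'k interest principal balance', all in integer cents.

1. interest=⌊799272·108/10000⌋=8632; principal=57675-8632=49043; balance=799272-49043=750229
2. interest=⌊750229·108/10000⌋=8102; principal=57675-8102=49573; balance=750229-49573=700656
3. interest=⌊700656·108/10000⌋=7567; principal=57675-7567=50108; balance=700656-50108=650548
4. interest=⌊650548·108/10000⌋=7025; principal=57675-7025=50650; balance=650548-50650=599898
5. interest=⌊599898·108/10000⌋=6478; principal=57675-6478=51197; balance=599898-51197=548701
6. interest=⌊548701·108/10000⌋=5925; principal=57675-5925=51750; balance=548701-51750=496951
7. interest=⌊496951·108/10000⌋=5367; principal=57675-5367=52308; balance=496951-52308=444643
8. interest=⌊444643·108/10000⌋=4802; principal=57675-4802=52873; balance=444643-52873=391770
9. interest=⌊391770·108/10000⌋=4231; principal=57675-4231=53444; balance=391770-53444=338326
10. interest=⌊338326·108/10000⌋=3653; principal=57675-3653=54022; balance=338326-54022=284304
11. interest=⌊284304·108/10000⌋=3070; principal=57675-3070=54605; balance=284304-54605=229699
12. interest=⌊229699·108/10000⌋=2480; principal=57675-2480=55195; balance=229699-55195=174504
13. interest=⌊174504·108/10000⌋=1884; principal=57675-1884=55791; balance=174504-55791=118713

1 8632 49043 750229
2 8102 49573 700656
3 7567 50108 650548
4 7025 50650 599898
5 6478 51197 548701
6 5925 51750 496951
7 5367 52308 444643
8 4802 52873 391770
9 4231 53444 338326
10 3653 54022 284304
11 3070 54605 229699
12 2480 55195 174504
13 1884 55791 118713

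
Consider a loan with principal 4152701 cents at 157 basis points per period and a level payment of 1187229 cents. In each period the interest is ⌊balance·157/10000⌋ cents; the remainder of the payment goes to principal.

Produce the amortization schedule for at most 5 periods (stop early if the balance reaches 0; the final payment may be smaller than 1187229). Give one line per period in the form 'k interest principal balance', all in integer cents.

1 65197 1122032 3030669
2 47581 1139648 1891021
3 29689 1157540 733481
4 11515 733481 0

1. interest=⌊4152701·157/10000⌋=65197; principal=1187229-65197=1122032; balance=4152701-1122032=3030669
2. interest=⌊3030669·157/10000⌋=47581; principal=1187229-47581=1139648; balance=3030669-1139648=1891021
3. interest=⌊1891021·157/10000⌋=29689; principal=1187229-29689=1157540; balance=1891021-1157540=733481
4. interest=⌊733481·157/10000⌋=11515; principal=min(1187229-11515,733481)=733481; balance=733481-733481=0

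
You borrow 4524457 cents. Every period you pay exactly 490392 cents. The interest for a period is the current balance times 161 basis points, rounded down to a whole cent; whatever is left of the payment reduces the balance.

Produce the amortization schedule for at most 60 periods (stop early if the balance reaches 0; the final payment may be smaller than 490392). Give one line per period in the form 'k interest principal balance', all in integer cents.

1 72843 417549 4106908
2 66121 424271 3682637
3 59290 431102 3251535
4 52349 438043 2813492
5 45297 445095 2368397
6 38131 452261 1916136
7 30849 459543 1456593
8 23451 466941 989652
9 15933 474459 515193
10 8294 482098 33095
11 532 33095 0

1. interest=⌊4524457·161/10000⌋=72843; principal=490392-72843=417549; balance=4524457-417549=4106908
2. interest=⌊4106908·161/10000⌋=66121; principal=490392-66121=424271; balance=4106908-424271=3682637
3. interest=⌊3682637·161/10000⌋=59290; principal=490392-59290=431102; balance=3682637-431102=3251535
4. interest=⌊3251535·161/10000⌋=52349; principal=490392-52349=438043; balance=3251535-438043=2813492
5. interest=⌊2813492·161/10000⌋=45297; principal=490392-45297=445095; balance=2813492-445095=2368397
6. interest=⌊2368397·161/10000⌋=38131; principal=490392-38131=452261; balance=2368397-452261=1916136
7. interest=⌊1916136·161/10000⌋=30849; principal=490392-30849=459543; balance=1916136-459543=1456593
8. interest=⌊1456593·161/10000⌋=23451; principal=490392-23451=466941; balance=1456593-466941=989652
9. interest=⌊989652·161/10000⌋=15933; principal=490392-15933=474459; balance=989652-474459=515193
10. interest=⌊515193·161/10000⌋=8294; principal=490392-8294=482098; balance=515193-482098=33095
11. interest=⌊33095·161/10000⌋=532; principal=min(490392-532,33095)=33095; balance=33095-33095=0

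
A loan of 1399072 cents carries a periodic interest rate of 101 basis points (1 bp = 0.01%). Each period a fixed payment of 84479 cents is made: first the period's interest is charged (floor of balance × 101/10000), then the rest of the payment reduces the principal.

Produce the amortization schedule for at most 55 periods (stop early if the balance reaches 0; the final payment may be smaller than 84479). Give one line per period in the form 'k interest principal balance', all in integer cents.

1. interest=⌊1399072·101/10000⌋=14130; principal=84479-14130=70349; balance=1399072-70349=1328723
2. interest=⌊1328723·101/10000⌋=13420; principal=84479-13420=71059; balance=1328723-71059=1257664
3. interest=⌊1257664·101/10000⌋=12702; principal=84479-12702=71777; balance=1257664-71777=1185887
4. interest=⌊1185887·101/10000⌋=11977; principal=84479-11977=72502; balance=1185887-72502=1113385
5. interest=⌊1113385·101/10000⌋=11245; principal=84479-11245=73234; balance=1113385-73234=1040151
6. interest=⌊1040151·101/10000⌋=10505; principal=84479-10505=73974; balance=1040151-73974=966177
7. interest=⌊966177·101/10000⌋=9758; principal=84479-9758=74721; balance=966177-74721=891456
8. interest=⌊891456·101/10000⌋=9003; principal=84479-9003=75476; balance=891456-75476=815980
9. interest=⌊815980·101/10000⌋=8241; principal=84479-8241=76238; balance=815980-76238=739742
10. interest=⌊739742·101/10000⌋=7471; principal=84479-7471=77008; balance=739742-77008=662734
11. interest=⌊662734·101/10000⌋=6693; principal=84479-6693=77786; balance=662734-77786=584948
12. interest=⌊584948·101/10000⌋=5907; principal=84479-5907=78572; balance=584948-78572=506376
13. interest=⌊506376·101/10000⌋=5114; principal=84479-5114=79365; balance=506376-79365=427011
14. interest=⌊427011·101/10000⌋=4312; principal=84479-4312=80167; balance=427011-80167=346844
15. interest=⌊346844·101/10000⌋=3503; principal=84479-3503=80976; balance=346844-80976=265868
16. interest=⌊265868·101/10000⌋=2685; principal=84479-2685=81794; balance=265868-81794=184074
17. interest=⌊184074·101/10000⌋=1859; principal=84479-1859=82620; balance=184074-82620=101454
18. interest=⌊101454·101/10000⌋=1024; principal=84479-1024=83455; balance=101454-83455=17999
19. interest=⌊17999·101/10000⌋=181; principal=min(84479-181,17999)=17999; balance=17999-17999=0

1 14130 70349 1328723
2 13420 71059 1257664
3 12702 71777 1185887
4 11977 72502 1113385
5 11245 73234 1040151
6 10505 73974 966177
7 9758 74721 891456
8 9003 75476 815980
9 8241 76238 739742
10 7471 77008 662734
11 6693 77786 584948
12 5907 78572 506376
13 5114 79365 427011
14 4312 80167 346844
15 3503 80976 265868
16 2685 81794 184074
17 1859 82620 101454
18 1024 83455 17999
19 181 17999 0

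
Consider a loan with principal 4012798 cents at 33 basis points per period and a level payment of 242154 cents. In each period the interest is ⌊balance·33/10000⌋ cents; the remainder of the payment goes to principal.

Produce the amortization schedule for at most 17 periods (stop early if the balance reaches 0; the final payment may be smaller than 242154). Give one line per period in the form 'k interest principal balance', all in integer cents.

1. interest=⌊4012798·33/10000⌋=13242; principal=242154-13242=228912; balance=4012798-228912=3783886
2. interest=⌊3783886·33/10000⌋=12486; principal=242154-12486=229668; balance=3783886-229668=3554218
3. interest=⌊3554218·33/10000⌋=11728; principal=242154-11728=230426; balance=3554218-230426=3323792
4. interest=⌊3323792·33/10000⌋=10968; principal=242154-10968=231186; balance=3323792-231186=3092606
5. interest=⌊3092606·33/10000⌋=10205; principal=242154-10205=231949; balance=3092606-231949=2860657
6. interest=⌊2860657·33/10000⌋=9440; principal=242154-9440=232714; balance=2860657-232714=2627943
7. interest=⌊2627943·33/10000⌋=8672; principal=242154-8672=233482; balance=2627943-233482=2394461
8. interest=⌊2394461·33/10000⌋=7901; principal=242154-7901=234253; balance=2394461-234253=2160208
9. interest=⌊2160208·33/10000⌋=7128; principal=242154-7128=235026; balance=2160208-235026=1925182
10. interest=⌊1925182·33/10000⌋=6353; principal=242154-6353=235801; balance=1925182-235801=1689381
11. interest=⌊1689381·33/10000⌋=5574; principal=242154-5574=236580; balance=1689381-236580=1452801
12. interest=⌊1452801·33/10000⌋=4794; principal=242154-4794=237360; balance=1452801-237360=1215441
13. interest=⌊1215441·33/10000⌋=4010; principal=242154-4010=238144; balance=1215441-238144=977297
14. interest=⌊977297·33/10000⌋=3225; principal=242154-3225=238929; balance=977297-238929=738368
15. interest=⌊738368·33/10000⌋=2436; principal=242154-2436=239718; balance=738368-239718=498650
16. interest=⌊498650·33/10000⌋=1645; principal=242154-1645=240509; balance=498650-240509=258141
17. interest=⌊258141·33/10000⌋=851; principal=242154-851=241303; balance=258141-241303=16838

1 13242 228912 3783886
2 12486 229668 3554218
3 11728 230426 3323792
4 10968 231186 3092606
5 10205 231949 2860657
6 9440 232714 2627943
7 8672 233482 2394461
8 7901 234253 2160208
9 7128 235026 1925182
10 6353 235801 1689381
11 5574 236580 1452801
12 4794 237360 1215441
13 4010 238144 977297
14 3225 238929 738368
15 2436 239718 498650
16 1645 240509 258141
17 851 241303 16838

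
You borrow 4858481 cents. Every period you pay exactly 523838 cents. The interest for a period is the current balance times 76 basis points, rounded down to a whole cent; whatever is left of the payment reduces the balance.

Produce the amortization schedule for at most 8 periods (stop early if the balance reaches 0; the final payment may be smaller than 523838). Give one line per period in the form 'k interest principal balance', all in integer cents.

1. interest=⌊4858481·76/10000⌋=36924; principal=523838-36924=486914; balance=4858481-486914=4371567
2. interest=⌊4371567·76/10000⌋=33223; principal=523838-33223=490615; balance=4371567-490615=3880952
3. interest=⌊3880952·76/10000⌋=29495; principal=523838-29495=494343; balance=3880952-494343=3386609
4. interest=⌊3386609·76/10000⌋=25738; principal=523838-25738=498100; balance=3386609-498100=2888509
5. interest=⌊2888509·76/10000⌋=21952; principal=523838-21952=501886; balance=2888509-501886=2386623
6. interest=⌊2386623·76/10000⌋=18138; principal=523838-18138=505700; balance=2386623-505700=1880923
7. interest=⌊1880923·76/10000⌋=14295; principal=523838-14295=509543; balance=1880923-509543=1371380
8. interest=⌊1371380·76/10000⌋=10422; principal=523838-10422=513416; balance=1371380-513416=857964

1 36924 486914 4371567
2 33223 490615 3880952
3 29495 494343 3386609
4 25738 498100 2888509
5 21952 501886 2386623
6 18138 505700 1880923
7 14295 509543 1371380
8 10422 513416 857964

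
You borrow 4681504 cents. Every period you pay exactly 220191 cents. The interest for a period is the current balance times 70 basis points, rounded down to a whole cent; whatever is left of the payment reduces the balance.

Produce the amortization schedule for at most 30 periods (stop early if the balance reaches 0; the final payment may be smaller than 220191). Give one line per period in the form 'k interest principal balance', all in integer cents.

1. interest=⌊4681504·70/10000⌋=32770; principal=220191-32770=187421; balance=4681504-187421=4494083
2. interest=⌊4494083·70/10000⌋=31458; principal=220191-31458=188733; balance=4494083-188733=4305350
3. interest=⌊4305350·70/10000⌋=30137; principal=220191-30137=190054; balance=4305350-190054=4115296
4. interest=⌊4115296·70/10000⌋=28807; principal=220191-28807=191384; balance=4115296-191384=3923912
5. interest=⌊3923912·70/10000⌋=27467; principal=220191-27467=192724; balance=3923912-192724=3731188
6. interest=⌊3731188·70/10000⌋=26118; principal=220191-26118=194073; balance=3731188-194073=3537115
7. interest=⌊3537115·70/10000⌋=24759; principal=220191-24759=195432; balance=3537115-195432=3341683
8. interest=⌊3341683·70/10000⌋=23391; principal=220191-23391=196800; balance=3341683-196800=3144883
9. interest=⌊3144883·70/10000⌋=22014; principal=220191-22014=198177; balance=3144883-198177=2946706
10. interest=⌊2946706·70/10000⌋=20626; principal=220191-20626=199565; balance=2946706-199565=2747141
11. interest=⌊2747141·70/10000⌋=19229; principal=220191-19229=200962; balance=2747141-200962=2546179
12. interest=⌊2546179·70/10000⌋=17823; principal=220191-17823=202368; balance=2546179-202368=2343811
13. interest=⌊2343811·70/10000⌋=16406; principal=220191-16406=203785; balance=2343811-203785=2140026
14. interest=⌊2140026·70/10000⌋=14980; principal=220191-14980=205211; balance=2140026-205211=1934815
15. interest=⌊1934815·70/10000⌋=13543; principal=220191-13543=206648; balance=1934815-206648=1728167
16. interest=⌊1728167·70/10000⌋=12097; principal=220191-12097=208094; balance=1728167-208094=1520073
17. interest=⌊1520073·70/10000⌋=10640; principal=220191-10640=209551; balance=1520073-209551=1310522
18. interest=⌊1310522·70/10000⌋=9173; principal=220191-9173=211018; balance=1310522-211018=1099504
19. interest=⌊1099504·70/10000⌋=7696; principal=220191-7696=212495; balance=1099504-212495=887009
20. interest=⌊887009·70/10000⌋=6209; principal=220191-6209=213982; balance=887009-213982=673027
21. interest=⌊673027·70/10000⌋=4711; principal=220191-4711=215480; balance=673027-215480=457547
22. interest=⌊457547·70/10000⌋=3202; principal=220191-3202=216989; balance=457547-216989=240558
23. interest=⌊240558·70/10000⌋=1683; principal=220191-1683=218508; balance=240558-218508=22050
24. interest=⌊22050·70/10000⌋=154; principal=min(220191-154,22050)=22050; balance=22050-22050=0

1 32770 187421 4494083
2 31458 188733 4305350
3 30137 190054 4115296
4 28807 191384 3923912
5 27467 192724 3731188
6 26118 194073 3537115
7 24759 195432 3341683
8 23391 196800 3144883
9 22014 198177 2946706
10 20626 199565 2747141
11 19229 200962 2546179
12 17823 202368 2343811
13 16406 203785 2140026
14 14980 205211 1934815
15 13543 206648 1728167
16 12097 208094 1520073
17 10640 209551 1310522
18 9173 211018 1099504
19 7696 212495 887009
20 6209 213982 673027
21 4711 215480 457547
22 3202 216989 240558
23 1683 218508 22050
24 154 22050 0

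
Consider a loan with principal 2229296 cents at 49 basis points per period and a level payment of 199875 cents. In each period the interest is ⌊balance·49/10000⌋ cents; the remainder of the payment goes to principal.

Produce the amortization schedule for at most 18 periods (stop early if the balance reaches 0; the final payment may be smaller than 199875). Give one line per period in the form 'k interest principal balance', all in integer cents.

1. interest=⌊2229296·49/10000⌋=10923; principal=199875-10923=188952; balance=2229296-188952=2040344
2. interest=⌊2040344·49/10000⌋=9997; principal=199875-9997=189878; balance=2040344-189878=1850466
3. interest=⌊1850466·49/10000⌋=9067; principal=199875-9067=190808; balance=1850466-190808=1659658
4. interest=⌊1659658·49/10000⌋=8132; principal=199875-8132=191743; balance=1659658-191743=1467915
5. interest=⌊1467915·49/10000⌋=7192; principal=199875-7192=192683; balance=1467915-192683=1275232
6. interest=⌊1275232·49/10000⌋=6248; principal=199875-6248=193627; balance=1275232-193627=1081605
7. interest=⌊1081605·49/10000⌋=5299; principal=199875-5299=194576; balance=1081605-194576=887029
8. interest=⌊887029·49/10000⌋=4346; principal=199875-4346=195529; balance=887029-195529=691500
9. interest=⌊691500·49/10000⌋=3388; principal=199875-3388=196487; balance=691500-196487=495013
10. interest=⌊495013·49/10000⌋=2425; principal=199875-2425=197450; balance=495013-197450=297563
11. interest=⌊297563·49/10000⌋=1458; principal=199875-1458=198417; balance=297563-198417=99146
12. interest=⌊99146·49/10000⌋=485; principal=min(199875-485,99146)=99146; balance=99146-99146=0

1 10923 188952 2040344
2 9997 189878 1850466
3 9067 190808 1659658
4 8132 191743 1467915
5 7192 192683 1275232
6 6248 193627 1081605
7 5299 194576 887029
8 4346 195529 691500
9 3388 196487 495013
10 2425 197450 297563
11 1458 198417 99146
12 485 99146 0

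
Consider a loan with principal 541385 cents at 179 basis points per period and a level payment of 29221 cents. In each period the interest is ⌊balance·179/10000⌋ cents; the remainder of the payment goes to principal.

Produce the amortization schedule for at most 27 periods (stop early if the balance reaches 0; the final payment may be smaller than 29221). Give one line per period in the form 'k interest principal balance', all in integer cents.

1 9690 19531 521854
2 9341 19880 501974
3 8985 20236 481738
4 8623 20598 461140
5 8254 20967 440173
6 7879 21342 418831
7 7497 21724 397107
8 7108 22113 374994
9 6712 22509 352485
10 6309 22912 329573
11 5899 23322 306251
12 5481 23740 282511
13 5056 24165 258346
14 4624 24597 233749
15 4184 25037 208712
16 3735 25486 183226
17 3279 25942 157284
18 2815 26406 130878
19 2342 26879 103999
20 1861 27360 76639
21 1371 27850 48789
22 873 28348 20441
23 365 20441 0

1. interest=⌊541385·179/10000⌋=9690; principal=29221-9690=19531; balance=541385-19531=521854
2. interest=⌊521854·179/10000⌋=9341; principal=29221-9341=19880; balance=521854-19880=501974
3. interest=⌊501974·179/10000⌋=8985; principal=29221-8985=20236; balance=501974-20236=481738
4. interest=⌊481738·179/10000⌋=8623; principal=29221-8623=20598; balance=481738-20598=461140
5. interest=⌊461140·179/10000⌋=8254; principal=29221-8254=20967; balance=461140-20967=440173
6. interest=⌊440173·179/10000⌋=7879; principal=29221-7879=21342; balance=440173-21342=418831
7. interest=⌊418831·179/10000⌋=7497; principal=29221-7497=21724; balance=418831-21724=397107
8. interest=⌊397107·179/10000⌋=7108; principal=29221-7108=22113; balance=397107-22113=374994
9. interest=⌊374994·179/10000⌋=6712; principal=29221-6712=22509; balance=374994-22509=352485
10. interest=⌊352485·179/10000⌋=6309; principal=29221-6309=22912; balance=352485-22912=329573
11. interest=⌊329573·179/10000⌋=5899; principal=29221-5899=23322; balance=329573-23322=306251
12. interest=⌊306251·179/10000⌋=5481; principal=29221-5481=23740; balance=306251-23740=282511
13. interest=⌊282511·179/10000⌋=5056; principal=29221-5056=24165; balance=282511-24165=258346
14. interest=⌊258346·179/10000⌋=4624; principal=29221-4624=24597; balance=258346-24597=233749
15. interest=⌊233749·179/10000⌋=4184; principal=29221-4184=25037; balance=233749-25037=208712
16. interest=⌊208712·179/10000⌋=3735; principal=29221-3735=25486; balance=208712-25486=183226
17. interest=⌊183226·179/10000⌋=3279; principal=29221-3279=25942; balance=183226-25942=157284
18. interest=⌊157284·179/10000⌋=2815; principal=29221-2815=26406; balance=157284-26406=130878
19. interest=⌊130878·179/10000⌋=2342; principal=29221-2342=26879; balance=130878-26879=103999
20. interest=⌊103999·179/10000⌋=1861; principal=29221-1861=27360; balance=103999-27360=76639
21. interest=⌊76639·179/10000⌋=1371; principal=29221-1371=27850; balance=76639-27850=48789
22. interest=⌊48789·179/10000⌋=873; principal=29221-873=28348; balance=48789-28348=20441
23. interest=⌊20441·179/10000⌋=365; principal=min(29221-365,20441)=20441; balance=20441-20441=0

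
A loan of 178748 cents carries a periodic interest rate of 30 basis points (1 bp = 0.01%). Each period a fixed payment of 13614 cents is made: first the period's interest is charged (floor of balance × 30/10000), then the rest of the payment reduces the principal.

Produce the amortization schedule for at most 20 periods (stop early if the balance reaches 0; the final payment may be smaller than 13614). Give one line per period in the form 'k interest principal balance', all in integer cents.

1. interest=⌊178748·30/10000⌋=536; principal=13614-536=13078; balance=178748-13078=165670
2. interest=⌊165670·30/10000⌋=497; principal=13614-497=13117; balance=165670-13117=152553
3. interest=⌊152553·30/10000⌋=457; principal=13614-457=13157; balance=152553-13157=139396
4. interest=⌊139396·30/10000⌋=418; principal=13614-418=13196; balance=139396-13196=126200
5. interest=⌊126200·30/10000⌋=378; principal=13614-378=13236; balance=126200-13236=112964
6. interest=⌊112964·30/10000⌋=338; principal=13614-338=13276; balance=112964-13276=99688
7. interest=⌊99688·30/10000⌋=299; principal=13614-299=13315; balance=99688-13315=86373
8. interest=⌊86373·30/10000⌋=259; principal=13614-259=13355; balance=86373-13355=73018
9. interest=⌊73018·30/10000⌋=219; principal=13614-219=13395; balance=73018-13395=59623
10. interest=⌊59623·30/10000⌋=178; principal=13614-178=13436; balance=59623-13436=46187
11. interest=⌊46187·30/10000⌋=138; principal=13614-138=13476; balance=46187-13476=32711
12. interest=⌊32711·30/10000⌋=98; principal=13614-98=13516; balance=32711-13516=19195
13. interest=⌊19195·30/10000⌋=57; principal=13614-57=13557; balance=19195-13557=5638
14. interest=⌊5638·30/10000⌋=16; principal=min(13614-16,5638)=5638; balance=5638-5638=0

1 536 13078 165670
2 497 13117 152553
3 457 13157 139396
4 418 13196 126200
5 378 13236 112964
6 338 13276 99688
7 299 13315 86373
8 259 13355 73018
9 219 13395 59623
10 178 13436 46187
11 138 13476 32711
12 98 13516 19195
13 57 13557 5638
14 16 5638 0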